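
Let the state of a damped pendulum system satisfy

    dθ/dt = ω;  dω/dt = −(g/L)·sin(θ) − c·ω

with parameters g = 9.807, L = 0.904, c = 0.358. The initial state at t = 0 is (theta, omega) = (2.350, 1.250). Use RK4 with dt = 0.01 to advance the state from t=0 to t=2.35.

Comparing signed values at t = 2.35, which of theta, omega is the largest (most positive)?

largest component: omega

t=0.000: state=(2.350, 1.250)
step 1 (dt=0.01): k1=(1.250, -8.166), k2=(1.209, -8.103), k3=(1.209, -8.105), k4=(1.169, -8.044); state += dt/6·(k1+2k2+2k3+k4)
t=0.010: state=(2.362, 1.169)
t=0.020: state=(2.373, 1.089)
t=0.030: state=(2.384, 1.010)
continuing one RK4 step at a time; state shown every 10 steps (Δt=0.1):
t=0.100: state=(2.436, 0.486)
t=0.200: state=(2.449, -0.212)
t=0.300: state=(2.394, -0.902)
t=0.400: state=(2.267, -1.638)
t=0.500: state=(2.063, -2.458)
t=0.600: state=(1.773, -3.368)
t=0.700: state=(1.389, -4.308)
t=0.800: state=(0.915, -5.124)
t=0.900: state=(0.376, -5.579)
t=1.000: state=(-0.182, -5.482)
t=1.100: state=(-0.702, -4.832)
t=1.200: state=(-1.136, -3.815)
t=1.300: state=(-1.460, -2.656)
t=1.400: state=(-1.667, -1.499)
t=1.500: state=(-1.762, -0.394)
t=1.600: state=(-1.748, 0.666)
t=1.700: state=(-1.629, 1.699)
t=1.800: state=(-1.409, 2.702)
t=1.900: state=(-1.092, 3.616)
t=2.000: state=(-0.693, 4.316)
t=2.100: state=(-0.241, 4.641)
t=2.200: state=(0.219, 4.487)
t=2.300: state=(0.641, 3.882)
t=2.350: state=(0.825, 3.453)
compare at T: theta=0.825, omega=3.453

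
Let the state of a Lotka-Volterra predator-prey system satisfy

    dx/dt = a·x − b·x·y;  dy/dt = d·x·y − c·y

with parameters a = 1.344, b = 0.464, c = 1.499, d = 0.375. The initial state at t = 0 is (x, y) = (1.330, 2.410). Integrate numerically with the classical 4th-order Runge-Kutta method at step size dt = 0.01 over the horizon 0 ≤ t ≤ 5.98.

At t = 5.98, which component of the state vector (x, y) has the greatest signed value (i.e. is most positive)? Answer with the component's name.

largest component: x

t=0.000: state=(1.330, 2.410)
step 1 (dt=0.01): k1=(0.300, -2.411), k2=(0.308, -2.397), k3=(0.308, -2.397), k4=(0.316, -2.384); state += dt/6·(k1+2k2+2k3+k4)
t=0.010: state=(1.333, 2.386)
t=0.020: state=(1.336, 2.362)
t=0.030: state=(1.340, 2.339)
continuing one RK4 step at a time; state shown every 20 steps (Δt=0.2):
t=0.200: state=(1.421, 1.979)
t=0.400: state=(1.572, 1.640)
t=0.600: state=(1.790, 1.378)
t=0.800: state=(2.080, 1.180)
t=1.000: state=(2.457, 1.036)
t=1.200: state=(2.934, 0.939)
t=1.400: state=(3.529, 0.886)
t=1.600: state=(4.256, 0.878)
t=1.800: state=(5.124, 0.924)
t=2.000: state=(6.124, 1.043)
t=2.200: state=(7.203, 1.274)
t=2.400: state=(8.230, 1.685)
t=2.600: state=(8.940, 2.385)
t=2.800: state=(8.941, 3.474)
t=3.000: state=(7.949, 4.880)
t=3.200: state=(6.209, 6.165)
t=3.400: state=(4.425, 6.794)
t=3.600: state=(3.086, 6.650)
t=3.800: state=(2.239, 6.000)
t=4.000: state=(1.745, 5.154)
t=4.200: state=(1.473, 4.304)
t=4.400: state=(1.340, 3.541)
t=4.600: state=(1.302, 2.896)
t=4.800: state=(1.336, 2.368)
t=5.000: state=(1.432, 1.946)
t=5.200: state=(1.589, 1.614)
t=5.400: state=(1.812, 1.358)
t=5.600: state=(2.110, 1.165)
t=5.800: state=(2.495, 1.025)
t=5.980: state=(2.928, 0.940)
compare at T: x=2.928, y=0.940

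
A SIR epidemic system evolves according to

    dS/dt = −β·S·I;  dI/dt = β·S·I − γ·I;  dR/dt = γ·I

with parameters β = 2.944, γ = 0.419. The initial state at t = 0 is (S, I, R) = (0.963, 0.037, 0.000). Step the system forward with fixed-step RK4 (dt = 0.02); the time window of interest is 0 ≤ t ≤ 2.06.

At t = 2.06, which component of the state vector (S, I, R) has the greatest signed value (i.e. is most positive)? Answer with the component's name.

largest component: I

t=0.000: state=(0.963, 0.037, 0.000)
step 1 (dt=0.02): k1=(-0.105, 0.089, 0.016), k2=(-0.107, 0.091, 0.016), k3=(-0.107, 0.091, 0.016), k4=(-0.110, 0.094, 0.016); state += dt/6·(k1+2k2+2k3+k4)
t=0.020: state=(0.961, 0.039, 0.000)
t=0.040: state=(0.959, 0.041, 0.001)
t=0.060: state=(0.956, 0.043, 0.001)
continuing one RK4 step at a time; state shown every 5 steps (Δt=0.1):
t=0.100: state=(0.951, 0.047, 0.002)
t=0.200: state=(0.936, 0.060, 0.004)
t=0.300: state=(0.918, 0.075, 0.007)
t=0.400: state=(0.896, 0.094, 0.010)
t=0.500: state=(0.868, 0.117, 0.015)
t=0.600: state=(0.836, 0.144, 0.020)
t=0.700: state=(0.797, 0.176, 0.027)
t=0.800: state=(0.753, 0.212, 0.035)
t=0.900: state=(0.704, 0.252, 0.045)
t=1.000: state=(0.649, 0.295, 0.056)
t=1.100: state=(0.592, 0.339, 0.069)
t=1.200: state=(0.532, 0.384, 0.085)
t=1.300: state=(0.472, 0.427, 0.101)
t=1.400: state=(0.414, 0.466, 0.120)
t=1.500: state=(0.359, 0.501, 0.140)
t=1.600: state=(0.308, 0.530, 0.162)
t=1.700: state=(0.263, 0.552, 0.185)
t=1.800: state=(0.223, 0.569, 0.208)
t=1.900: state=(0.188, 0.579, 0.232)
t=2.000: state=(0.159, 0.585, 0.257)
t=2.060: state=(0.143, 0.586, 0.271)
compare at T: S=0.143, I=0.586, R=0.271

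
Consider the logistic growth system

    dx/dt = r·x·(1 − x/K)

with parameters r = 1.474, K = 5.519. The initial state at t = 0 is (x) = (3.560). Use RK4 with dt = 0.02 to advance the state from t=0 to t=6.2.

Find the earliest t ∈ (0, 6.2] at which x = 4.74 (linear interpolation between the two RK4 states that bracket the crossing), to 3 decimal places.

t = 0.820

t=0.000: state=(3.560)
step 1 (dt=0.02): k1=(1.863), k2=(1.855), k3=(1.855), k4=(1.846); state += dt/6·(k1+2k2+2k3+k4)
t=0.020: state=(3.597)
t=0.040: state=(3.634)
t=0.060: state=(3.670)
continuing one RK4 step at a time; state shown every 25 steps (Δt=0.5):
t=0.500: state=(4.369)
t=0.800: state=(4.720)
next step: t=0.820: state=(4.740) — x has crossed 4.74
linear interpolation between t=0.800 (4.72022) and t=0.820 (4.74015) → t≈0.820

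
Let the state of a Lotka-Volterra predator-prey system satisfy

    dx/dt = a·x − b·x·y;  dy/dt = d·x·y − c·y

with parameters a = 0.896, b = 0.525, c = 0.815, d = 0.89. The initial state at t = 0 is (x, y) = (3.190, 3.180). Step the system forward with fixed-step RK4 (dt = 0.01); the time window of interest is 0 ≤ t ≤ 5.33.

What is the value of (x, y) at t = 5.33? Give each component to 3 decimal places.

t=0.000: state=(3.190, 3.180)
step 1 (dt=0.01): k1=(-2.467, 6.437), k2=(-2.512, 6.467), k3=(-2.512, 6.466), k4=(-2.555, 6.495); state += dt/6·(k1+2k2+2k3+k4)
t=0.010: state=(3.165, 3.245)
t=0.020: state=(3.139, 3.310)
t=0.030: state=(3.112, 3.376)
continuing one RK4 step at a time; state shown every 20 steps (Δt=0.2):
t=0.200: state=(2.548, 4.520)
t=0.400: state=(1.781, 5.643)
t=0.600: state=(1.138, 6.197)
t=0.800: state=(0.707, 6.186)
t=1.000: state=(0.450, 5.814)
t=1.200: state=(0.300, 5.274)
t=1.400: state=(0.213, 4.687)
t=1.600: state=(0.161, 4.115)
t=1.800: state=(0.128, 3.586)
t=2.000: state=(0.108, 3.111)
t=2.200: state=(0.095, 2.691)
t=2.400: state=(0.088, 2.324)
t=2.600: state=(0.084, 2.005)
t=2.800: state=(0.082, 1.728)
t=3.000: state=(0.083, 1.490)
t=3.200: state=(0.086, 1.285)
t=3.400: state=(0.091, 1.109)
t=3.600: state=(0.097, 0.958)
t=3.800: state=(0.106, 0.829)
t=4.000: state=(0.117, 0.718)
t=4.200: state=(0.130, 0.624)
t=4.400: state=(0.147, 0.543)
t=4.600: state=(0.166, 0.475)
t=4.800: state=(0.190, 0.416)
t=5.000: state=(0.218, 0.367)
t=5.200: state=(0.252, 0.325)
t=5.330: state=(0.277, 0.301)

(x, y) = (0.277, 0.301)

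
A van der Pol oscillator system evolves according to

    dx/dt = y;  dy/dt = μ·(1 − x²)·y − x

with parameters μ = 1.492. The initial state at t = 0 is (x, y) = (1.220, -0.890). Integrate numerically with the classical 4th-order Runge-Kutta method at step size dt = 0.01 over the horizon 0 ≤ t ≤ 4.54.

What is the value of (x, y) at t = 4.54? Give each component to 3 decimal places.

t=0.000: state=(1.220, -0.890)
step 1 (dt=0.01): k1=(-0.890, -0.571), k2=(-0.893, -0.579), k3=(-0.893, -0.579), k4=(-0.896, -0.587); state += dt/6·(k1+2k2+2k3+k4)
t=0.010: state=(1.211, -0.896)
t=0.020: state=(1.202, -0.902)
t=0.030: state=(1.193, -0.908)
continuing one RK4 step at a time; state shown every 20 steps (Δt=0.2):
t=0.200: state=(1.028, -1.039)
t=0.400: state=(0.798, -1.278)
t=0.600: state=(0.508, -1.655)
t=0.800: state=(0.123, -2.230)
t=1.000: state=(-0.395, -2.946)
t=1.200: state=(-1.029, -3.240)
t=1.400: state=(-1.605, -2.320)
t=1.600: state=(-1.926, -0.943)
t=1.800: state=(-2.023, -0.128)
t=2.000: state=(-2.009, 0.214)
t=2.200: state=(-1.950, 0.354)
t=2.400: state=(-1.872, 0.426)
t=2.600: state=(-1.781, 0.476)
t=2.800: state=(-1.681, 0.525)
t=3.000: state=(-1.571, 0.579)
t=3.200: state=(-1.449, 0.648)
t=3.400: state=(-1.310, 0.738)
t=3.600: state=(-1.151, 0.861)
t=3.800: state=(-0.962, 1.039)
t=4.000: state=(-0.730, 1.307)
t=4.200: state=(-0.430, 1.717)
t=4.400: state=(-0.029, 2.324)
t=4.540: state=(0.331, 2.823)

(x, y) = (0.331, 2.823)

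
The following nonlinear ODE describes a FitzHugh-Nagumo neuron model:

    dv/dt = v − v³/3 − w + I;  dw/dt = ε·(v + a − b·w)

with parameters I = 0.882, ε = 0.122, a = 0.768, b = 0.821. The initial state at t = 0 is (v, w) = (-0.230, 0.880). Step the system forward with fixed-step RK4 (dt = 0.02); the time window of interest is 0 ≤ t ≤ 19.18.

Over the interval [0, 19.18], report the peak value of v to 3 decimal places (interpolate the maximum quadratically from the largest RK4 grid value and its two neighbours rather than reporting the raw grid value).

max v = 1.864

t=0.000: state=(-0.230, 0.880)
step 1 (dt=0.02): k1=(-0.224, -0.023), k2=(-0.226, -0.023), k3=(-0.226, -0.023), k4=(-0.228, -0.023); state += dt/6·(k1+2k2+2k3+k4)
t=0.020: state=(-0.235, 0.880)
t=0.040: state=(-0.239, 0.879)
t=0.060: state=(-0.244, 0.879)
continuing one RK4 step at a time; state shown every 50 steps (Δt=1):
t=1.000: state=(-0.569, 0.841)
t=2.000: state=(-1.108, 0.753)
t=3.000: state=(-1.457, 0.617)
t=4.000: state=(-1.501, 0.474)
t=5.000: state=(-1.436, 0.347)
t=6.000: state=(-1.341, 0.242)
t=7.000: state=(-1.232, 0.159)
t=8.000: state=(-1.110, 0.097)
t=9.000: state=(-0.966, 0.056)
t=10.000: state=(-0.779, 0.038)
t=11.000: state=(-0.490, 0.049)
t=12.000: state=(0.091, 0.106)
t=13.000: state=(1.276, 0.262)
t=14.000: state=(1.854, 0.519)
t=15.000: state=(1.822, 0.774)
t=16.000: state=(1.726, 0.995)
t=17.000: state=(1.623, 1.184)
t=18.000: state=(1.517, 1.342)
t=19.000: state=(1.407, 1.473)
t=19.180: state=(1.387, 1.494)
largest grid value and its neighbours: v(14.240)=1.86427, v(14.260)=1.86428, v(14.280)=1.86419
parabola through these three points peaks at t≈14.253 with v≈1.86429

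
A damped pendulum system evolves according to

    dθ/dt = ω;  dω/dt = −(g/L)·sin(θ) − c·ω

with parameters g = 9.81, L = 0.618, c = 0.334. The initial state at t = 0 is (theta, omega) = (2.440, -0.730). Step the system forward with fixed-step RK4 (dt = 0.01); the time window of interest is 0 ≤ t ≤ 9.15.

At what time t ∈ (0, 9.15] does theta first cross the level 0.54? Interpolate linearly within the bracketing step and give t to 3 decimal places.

t = 0.506

t=0.000: state=(2.440, -0.730)
step 1 (dt=0.01): k1=(-0.730, -10.002), k2=(-0.780, -10.029), k3=(-0.780, -10.032), k4=(-0.830, -10.062); state += dt/6·(k1+2k2+2k3+k4)
t=0.010: state=(2.432, -0.830)
t=0.020: state=(2.423, -0.931)
t=0.030: state=(2.414, -1.033)
continuing one RK4 step at a time; state shown every 50 steps (Δt=0.5):
t=0.500: state=(0.582, -6.750)
next step: t=0.510: state=(0.514, -6.810) — theta has crossed 0.54
linear interpolation between t=0.500 (0.58156) and t=0.510 (0.51376) → t≈0.506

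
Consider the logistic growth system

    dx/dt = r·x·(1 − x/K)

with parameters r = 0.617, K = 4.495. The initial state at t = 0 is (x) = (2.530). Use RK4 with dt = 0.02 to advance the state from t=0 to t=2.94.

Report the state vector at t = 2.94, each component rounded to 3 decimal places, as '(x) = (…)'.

(x) = (3.990)

t=0.000: state=(2.530)
step 1 (dt=0.02): k1=(0.682), k2=(0.682), k3=(0.682), k4=(0.681); state += dt/6·(k1+2k2+2k3+k4)
t=0.020: state=(2.544)
t=0.040: state=(2.557)
t=0.060: state=(2.571)
continuing one RK4 step at a time; state shown every 5 steps (Δt=0.1):
t=0.100: state=(2.598)
t=0.200: state=(2.665)
t=0.300: state=(2.732)
t=0.400: state=(2.797)
t=0.500: state=(2.862)
t=0.600: state=(2.926)
t=0.700: state=(2.988)
t=0.800: state=(3.049)
t=0.900: state=(3.109)
t=1.000: state=(3.168)
t=1.100: state=(3.225)
t=1.200: state=(3.280)
t=1.300: state=(3.334)
t=1.400: state=(3.386)
t=1.500: state=(3.437)
t=1.600: state=(3.486)
t=1.700: state=(3.534)
t=1.800: state=(3.579)
t=1.900: state=(3.624)
t=2.000: state=(3.666)
t=2.100: state=(3.707)
t=2.200: state=(3.746)
t=2.300: state=(3.784)
t=2.400: state=(3.820)
t=2.500: state=(3.855)
t=2.600: state=(3.888)
t=2.700: state=(3.920)
t=2.800: state=(3.950)
t=2.900: state=(3.979)
t=2.940: state=(3.990)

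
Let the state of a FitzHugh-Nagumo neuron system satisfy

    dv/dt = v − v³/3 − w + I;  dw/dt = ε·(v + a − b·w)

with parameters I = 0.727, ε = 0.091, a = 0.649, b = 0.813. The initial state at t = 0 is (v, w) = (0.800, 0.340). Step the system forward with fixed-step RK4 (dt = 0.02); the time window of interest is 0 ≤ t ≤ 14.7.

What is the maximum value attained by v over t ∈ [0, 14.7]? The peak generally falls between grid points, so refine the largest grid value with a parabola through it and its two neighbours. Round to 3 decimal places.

t=0.000: state=(0.800, 0.340)
step 1 (dt=0.02): k1=(1.016, 0.107), k2=(1.019, 0.108), k3=(1.019, 0.108), k4=(1.021, 0.108); state += dt/6·(k1+2k2+2k3+k4)
t=0.020: state=(0.820, 0.342)
t=0.040: state=(0.841, 0.344)
t=0.060: state=(0.861, 0.347)
continuing one RK4 step at a time; state shown every 25 steps (Δt=0.5):
t=0.500: state=(1.299, 0.404)
t=1.000: state=(1.631, 0.485)
t=1.500: state=(1.755, 0.572)
t=2.000: state=(1.772, 0.659)
t=2.500: state=(1.752, 0.743)
t=3.000: state=(1.720, 0.823)
t=3.500: state=(1.683, 0.898)
t=4.000: state=(1.644, 0.969)
t=4.500: state=(1.604, 1.035)
t=5.000: state=(1.564, 1.097)
t=5.500: state=(1.523, 1.155)
t=6.000: state=(1.481, 1.209)
t=6.500: state=(1.439, 1.260)
t=7.000: state=(1.395, 1.306)
t=7.500: state=(1.350, 1.349)
t=8.000: state=(1.303, 1.388)
t=8.500: state=(1.254, 1.424)
t=9.000: state=(1.202, 1.456)
t=9.500: state=(1.148, 1.485)
t=10.000: state=(1.088, 1.510)
t=10.500: state=(1.023, 1.531)
t=11.000: state=(0.949, 1.548)
t=11.500: state=(0.864, 1.562)
t=12.000: state=(0.761, 1.570)
t=12.500: state=(0.631, 1.574)
t=13.000: state=(0.453, 1.570)
t=13.500: state=(0.194, 1.557)
t=14.000: state=(-0.211, 1.529)
t=14.500: state=(-0.822, 1.480)
t=14.700: state=(-1.102, 1.453)
largest grid value and its neighbours: v(1.880)=1.77324, v(1.900)=1.77327, v(1.920)=1.77322
parabola through these three points peaks at t≈1.897 with v≈1.77327

max v = 1.773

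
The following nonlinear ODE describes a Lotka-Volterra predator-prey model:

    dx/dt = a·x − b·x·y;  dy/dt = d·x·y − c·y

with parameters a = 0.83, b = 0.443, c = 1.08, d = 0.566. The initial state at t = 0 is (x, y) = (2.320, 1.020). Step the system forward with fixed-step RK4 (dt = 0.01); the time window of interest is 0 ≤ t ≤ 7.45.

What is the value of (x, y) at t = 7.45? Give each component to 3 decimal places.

(x, y) = (2.855, 1.307)

t=0.000: state=(2.320, 1.020)
step 1 (dt=0.01): k1=(0.877, 0.238), k2=(0.878, 0.241), k3=(0.878, 0.241), k4=(0.878, 0.243); state += dt/6·(k1+2k2+2k3+k4)
t=0.010: state=(2.329, 1.022)
t=0.020: state=(2.338, 1.025)
t=0.030: state=(2.346, 1.027)
continuing one RK4 step at a time; state shown every 25 steps (Δt=0.25):
t=0.250: state=(2.540, 1.098)
t=0.500: state=(2.750, 1.219)
t=0.750: state=(2.931, 1.392)
t=1.000: state=(3.053, 1.624)
t=1.250: state=(3.090, 1.917)
t=1.500: state=(3.019, 2.257)
t=1.750: state=(2.837, 2.611)
t=2.000: state=(2.568, 2.924)
t=2.250: state=(2.256, 3.141)
t=2.500: state=(1.949, 3.227)
t=2.750: state=(1.680, 3.183)
t=3.000: state=(1.464, 3.033)
t=3.250: state=(1.303, 2.814)
t=3.500: state=(1.190, 2.561)
t=3.750: state=(1.119, 2.301)
t=4.000: state=(1.082, 2.052)
t=4.250: state=(1.075, 1.824)
t=4.500: state=(1.093, 1.623)
t=4.750: state=(1.135, 1.450)
t=5.000: state=(1.199, 1.305)
t=5.250: state=(1.286, 1.188)
t=5.500: state=(1.395, 1.096)
t=5.750: state=(1.526, 1.028)
t=6.000: state=(1.681, 0.984)
t=6.250: state=(1.857, 0.965)
t=6.500: state=(2.053, 0.971)
t=6.750: state=(2.265, 1.006)
t=7.000: state=(2.485, 1.075)
t=7.250: state=(2.700, 1.184)
t=7.450: state=(2.855, 1.307)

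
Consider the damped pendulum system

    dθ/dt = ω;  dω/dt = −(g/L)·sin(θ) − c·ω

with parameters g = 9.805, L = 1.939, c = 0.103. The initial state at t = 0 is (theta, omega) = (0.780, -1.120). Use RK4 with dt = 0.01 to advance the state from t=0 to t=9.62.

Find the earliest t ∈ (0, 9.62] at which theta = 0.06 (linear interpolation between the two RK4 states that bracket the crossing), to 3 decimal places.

t = 0.431

t=0.000: state=(0.780, -1.120)
step 1 (dt=0.01): k1=(-1.120, -3.441), k2=(-1.137, -3.419), k3=(-1.137, -3.419), k4=(-1.154, -3.396); state += dt/6·(k1+2k2+2k3+k4)
t=0.010: state=(0.769, -1.154)
t=0.020: state=(0.757, -1.188)
t=0.030: state=(0.745, -1.221)
t=0.430: state=(0.062, -1.976)
next step: t=0.440: state=(0.042, -1.977) — theta has crossed 0.06
linear interpolation between t=0.430 (0.06224) and t=0.440 (0.04248) → t≈0.431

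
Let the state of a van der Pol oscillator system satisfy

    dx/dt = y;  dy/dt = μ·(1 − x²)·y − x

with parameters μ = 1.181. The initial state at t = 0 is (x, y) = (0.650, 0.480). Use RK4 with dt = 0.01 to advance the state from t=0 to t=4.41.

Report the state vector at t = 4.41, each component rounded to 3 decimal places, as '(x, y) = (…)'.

t=0.000: state=(0.650, 0.480)
step 1 (dt=0.01): k1=(0.480, -0.323), k2=(0.478, -0.328), k3=(0.478, -0.328), k4=(0.477, -0.333); state += dt/6·(k1+2k2+2k3+k4)
t=0.010: state=(0.655, 0.477)
t=0.020: state=(0.660, 0.473)
t=0.030: state=(0.664, 0.470)
continuing one RK4 step at a time; state shown every 20 steps (Δt=0.2):
t=0.200: state=(0.738, 0.395)
t=0.400: state=(0.805, 0.272)
t=0.600: state=(0.845, 0.122)
t=0.800: state=(0.853, -0.046)
t=1.000: state=(0.826, -0.224)
t=1.200: state=(0.763, -0.411)
t=1.400: state=(0.660, -0.614)
t=1.600: state=(0.515, -0.844)
t=1.800: state=(0.320, -1.118)
t=2.000: state=(0.064, -1.447)
t=2.200: state=(-0.261, -1.805)
t=2.400: state=(-0.652, -2.075)
t=2.600: state=(-1.069, -2.023)
t=2.800: state=(-1.431, -1.527)
t=3.000: state=(-1.666, -0.825)
t=3.200: state=(-1.769, -0.242)
t=3.400: state=(-1.777, 0.134)
t=3.600: state=(-1.726, 0.360)
t=3.800: state=(-1.638, 0.507)
t=4.000: state=(-1.525, 0.623)
t=4.200: state=(-1.389, 0.735)
t=4.400: state=(-1.230, 0.862)
t=4.410: state=(-1.221, 0.869)

(x, y) = (-1.221, 0.869)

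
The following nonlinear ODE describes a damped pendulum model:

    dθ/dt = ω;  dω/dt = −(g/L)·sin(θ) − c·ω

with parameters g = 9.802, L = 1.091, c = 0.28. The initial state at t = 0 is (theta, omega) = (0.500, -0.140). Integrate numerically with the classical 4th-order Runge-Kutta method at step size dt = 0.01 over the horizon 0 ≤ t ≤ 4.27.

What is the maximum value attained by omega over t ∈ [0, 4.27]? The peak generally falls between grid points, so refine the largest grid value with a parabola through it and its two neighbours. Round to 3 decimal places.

t=0.000: state=(0.500, -0.140)
step 1 (dt=0.01): k1=(-0.140, -4.268), k2=(-0.161, -4.257), k3=(-0.161, -4.256), k4=(-0.183, -4.244); state += dt/6·(k1+2k2+2k3+k4)
t=0.010: state=(0.498, -0.183)
t=0.020: state=(0.496, -0.225)
t=0.030: state=(0.494, -0.267)
continuing one RK4 step at a time; state shown every 20 steps (Δt=0.2):
t=0.200: state=(0.392, -0.905)
t=0.400: state=(0.160, -1.341)
t=0.600: state=(-0.113, -1.306)
t=0.800: state=(-0.333, -0.834)
t=1.000: state=(-0.430, -0.118)
t=1.200: state=(-0.380, 0.596)
t=1.400: state=(-0.207, 1.081)
t=1.600: state=(0.026, 1.181)
t=1.800: state=(0.238, 0.877)
t=2.000: state=(0.358, 0.299)
t=2.200: state=(0.353, -0.343)
t=2.400: state=(0.231, -0.840)
t=2.600: state=(0.038, -1.032)
t=2.800: state=(-0.158, -0.864)
t=3.000: state=(-0.289, -0.416)
t=3.200: state=(-0.317, 0.143)
t=3.400: state=(-0.237, 0.626)
t=3.600: state=(-0.082, 0.875)
t=3.800: state=(0.092, 0.816)
t=4.000: state=(0.226, 0.484)
t=4.200: state=(0.276, 0.010)
t=4.270: state=(0.271, -0.159)
largest grid value and its neighbours: omega(1.540)=1.19577, omega(1.550)=1.19597, omega(1.560)=1.19509
parabola through these three points peaks at t≈1.547 with omega≈1.19602

max omega = 1.196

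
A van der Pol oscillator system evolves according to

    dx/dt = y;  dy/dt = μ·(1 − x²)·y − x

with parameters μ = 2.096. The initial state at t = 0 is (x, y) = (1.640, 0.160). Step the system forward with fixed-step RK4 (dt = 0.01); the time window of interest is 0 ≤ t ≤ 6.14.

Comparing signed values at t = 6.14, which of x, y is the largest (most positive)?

t=0.000: state=(1.640, 0.160)
step 1 (dt=0.01): k1=(0.160, -2.207), k2=(0.149, -2.169), k3=(0.149, -2.170), k4=(0.138, -2.133); state += dt/6·(k1+2k2+2k3+k4)
t=0.010: state=(1.641, 0.138)
t=0.020: state=(1.643, 0.117)
t=0.030: state=(1.644, 0.097)
continuing one RK4 step at a time; state shown every 20 steps (Δt=0.2):
t=0.200: state=(1.637, -0.157)
t=0.400: state=(1.588, -0.316)
t=0.600: state=(1.514, -0.410)
t=0.800: state=(1.425, -0.486)
t=1.000: state=(1.320, -0.566)
t=1.200: state=(1.197, -0.668)
t=1.400: state=(1.050, -0.812)
t=1.600: state=(0.867, -1.034)
t=1.800: state=(0.626, -1.406)
t=2.000: state=(0.286, -2.057)
t=2.200: state=(-0.225, -3.113)
t=2.400: state=(-0.949, -3.927)
t=2.600: state=(-1.642, -2.620)
t=2.800: state=(-1.962, -0.744)
t=3.000: state=(-2.019, 0.016)
t=3.200: state=(-1.990, 0.232)
t=3.400: state=(-1.936, 0.300)
t=3.600: state=(-1.872, 0.332)
t=3.800: state=(-1.803, 0.356)
t=4.000: state=(-1.730, 0.382)
t=4.200: state=(-1.650, 0.412)
t=4.400: state=(-1.565, 0.448)
t=4.600: state=(-1.470, 0.495)
t=4.800: state=(-1.366, 0.556)
t=5.000: state=(-1.246, 0.641)
t=5.200: state=(-1.107, 0.764)
t=5.400: state=(-0.937, 0.952)
t=5.600: state=(-0.718, 1.261)
t=5.800: state=(-0.417, 1.800)
t=6.000: state=(0.028, 2.724)
t=6.140: state=(0.467, 3.539)
compare at T: x=0.467, y=3.539

largest component: y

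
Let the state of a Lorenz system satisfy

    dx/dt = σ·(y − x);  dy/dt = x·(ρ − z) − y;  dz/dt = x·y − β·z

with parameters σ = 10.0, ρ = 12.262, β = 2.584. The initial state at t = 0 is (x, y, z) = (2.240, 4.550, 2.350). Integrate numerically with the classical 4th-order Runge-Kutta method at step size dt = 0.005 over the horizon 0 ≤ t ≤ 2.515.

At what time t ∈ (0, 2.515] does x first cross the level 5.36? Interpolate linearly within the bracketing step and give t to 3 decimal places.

t=0.000: state=(2.240, 4.550, 2.350)
step 1 (dt=0.005): k1=(23.100, 17.653, 4.120), k2=(22.964, 18.158, 4.457), k3=(22.980, 18.151, 4.456), k4=(22.859, 18.649, 4.799); state += dt/6·(k1+2k2+2k3+k4)
t=0.005: state=(2.355, 4.641, 2.372)
t=0.010: state=(2.469, 4.736, 2.398)
t=0.015: state=(2.582, 4.837, 2.427)
continuing one RK4 step at a time; state shown every 20 steps (Δt=0.1):
t=0.100: state=(4.580, 7.150, 3.610)
t=0.125: state=(5.244, 7.982, 4.285)
next step: t=0.130: state=(5.381, 8.151, 4.443) — x has crossed 5.36
linear interpolation between t=0.125 (5.24363) and t=0.130 (5.38133) → t≈0.129

t = 0.129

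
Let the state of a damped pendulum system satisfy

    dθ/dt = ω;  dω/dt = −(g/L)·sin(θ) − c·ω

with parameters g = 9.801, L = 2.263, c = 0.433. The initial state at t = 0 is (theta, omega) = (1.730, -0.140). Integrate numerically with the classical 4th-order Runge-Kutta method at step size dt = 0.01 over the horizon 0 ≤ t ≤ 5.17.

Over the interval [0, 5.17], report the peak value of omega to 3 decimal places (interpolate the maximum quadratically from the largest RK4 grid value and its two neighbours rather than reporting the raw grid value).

max omega = 1.899

t=0.000: state=(1.730, -0.140)
step 1 (dt=0.01): k1=(-0.140, -4.216), k2=(-0.161, -4.207), k3=(-0.161, -4.207), k4=(-0.182, -4.198); state += dt/6·(k1+2k2+2k3+k4)
t=0.010: state=(1.728, -0.182)
t=0.020: state=(1.726, -0.224)
t=0.030: state=(1.724, -0.266)
continuing one RK4 step at a time; state shown every 20 steps (Δt=0.2):
t=0.200: state=(1.620, -0.952)
t=0.400: state=(1.353, -1.698)
t=0.600: state=(0.949, -2.312)
t=0.800: state=(0.447, -2.649)
t=1.000: state=(-0.083, -2.574)
t=1.200: state=(-0.555, -2.094)
t=1.400: state=(-0.903, -1.361)
t=1.600: state=(-1.094, -0.545)
t=1.800: state=(-1.123, 0.248)
t=2.000: state=(-1.001, 0.956)
t=2.200: state=(-0.750, 1.516)
t=2.400: state=(-0.410, 1.845)
t=2.600: state=(-0.033, 1.871)
t=2.800: state=(0.318, 1.592)
t=3.000: state=(0.589, 1.090)
t=3.200: state=(0.747, 0.479)
t=3.400: state=(0.780, -0.141)
t=3.600: state=(0.695, -0.693)
t=3.800: state=(0.512, -1.109)
t=4.000: state=(0.264, -1.332)
t=4.200: state=(-0.005, -1.327)
t=4.400: state=(-0.252, -1.106)
t=4.600: state=(-0.437, -0.729)
t=4.800: state=(-0.538, -0.273)
t=5.000: state=(-0.547, 0.183)
t=5.170: state=(-0.486, 0.523)
largest grid value and its neighbours: omega(2.510)=1.89900, omega(2.520)=1.89910, omega(2.530)=1.89839
parabola through these three points peaks at t≈2.516 with omega≈1.89916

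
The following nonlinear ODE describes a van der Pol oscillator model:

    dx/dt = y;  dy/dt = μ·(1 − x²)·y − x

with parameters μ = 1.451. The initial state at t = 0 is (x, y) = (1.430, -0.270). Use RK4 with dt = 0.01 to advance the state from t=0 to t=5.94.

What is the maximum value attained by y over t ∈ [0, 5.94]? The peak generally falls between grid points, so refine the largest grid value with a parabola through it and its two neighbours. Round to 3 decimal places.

t=0.000: state=(1.430, -0.270)
step 1 (dt=0.01): k1=(-0.270, -1.021), k2=(-0.275, -1.013), k3=(-0.275, -1.013), k4=(-0.280, -1.006); state += dt/6·(k1+2k2+2k3+k4)
t=0.010: state=(1.427, -0.280)
t=0.020: state=(1.424, -0.290)
t=0.030: state=(1.421, -0.300)
continuing one RK4 step at a time; state shown every 20 steps (Δt=0.2):
t=0.200: state=(1.357, -0.450)
t=0.400: state=(1.252, -0.604)
t=0.600: state=(1.116, -0.761)
t=0.800: state=(0.945, -0.952)
t=1.000: state=(0.730, -1.213)
t=1.200: state=(0.452, -1.592)
t=1.400: state=(0.082, -2.140)
t=1.600: state=(-0.412, -2.791)
t=1.800: state=(-1.010, -3.054)
t=2.000: state=(-1.559, -2.257)
t=2.200: state=(-1.881, -0.991)
t=2.400: state=(-1.988, -0.175)
t=2.600: state=(-1.981, 0.193)
t=2.800: state=(-1.924, 0.353)
t=3.000: state=(-1.844, 0.436)
t=3.200: state=(-1.751, 0.494)
t=3.400: state=(-1.647, 0.548)
t=3.600: state=(-1.532, 0.610)
t=3.800: state=(-1.402, 0.687)
t=4.000: state=(-1.255, 0.790)
t=4.200: state=(-1.084, 0.932)
t=4.400: state=(-0.878, 1.139)
t=4.600: state=(-0.621, 1.451)
t=4.800: state=(-0.286, 1.925)
t=5.000: state=(0.161, 2.576)
t=5.200: state=(0.739, 3.133)
t=5.400: state=(1.354, 2.809)
t=5.600: state=(1.795, 1.533)
t=5.800: state=(1.983, 0.449)
t=5.940: state=(2.014, 0.034)
largest grid value and its neighbours: y(5.240)=3.16565, y(5.250)=3.16712, y(5.260)=3.16565
parabola through these three points peaks at t≈5.250 with y≈3.16712

max y = 3.167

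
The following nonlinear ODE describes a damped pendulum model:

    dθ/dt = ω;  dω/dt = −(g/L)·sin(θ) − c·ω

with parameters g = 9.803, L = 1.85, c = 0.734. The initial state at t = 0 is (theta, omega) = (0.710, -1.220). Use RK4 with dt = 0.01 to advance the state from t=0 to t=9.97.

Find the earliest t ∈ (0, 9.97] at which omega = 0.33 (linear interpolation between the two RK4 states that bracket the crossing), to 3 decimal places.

t=0.000: state=(0.710, -1.220)
step 1 (dt=0.01): k1=(-1.220, -2.559), k2=(-1.233, -2.525), k3=(-1.233, -2.524), k4=(-1.245, -2.490); state += dt/6·(k1+2k2+2k3+k4)
t=0.010: state=(0.698, -1.245)
t=0.020: state=(0.685, -1.270)
t=0.030: state=(0.672, -1.294)
continuing one RK4 step at a time; state shown every 50 steps (Δt=0.5):
t=0.500: state=(-0.058, -1.513)
t=1.000: state=(-0.533, -0.266)
t=1.220: state=(-0.525, 0.327)
next step: t=1.230: state=(-0.521, 0.351) — omega has crossed 0.33
linear interpolation between t=1.220 (0.32713) and t=1.230 (0.35111) → t≈1.221

t = 1.221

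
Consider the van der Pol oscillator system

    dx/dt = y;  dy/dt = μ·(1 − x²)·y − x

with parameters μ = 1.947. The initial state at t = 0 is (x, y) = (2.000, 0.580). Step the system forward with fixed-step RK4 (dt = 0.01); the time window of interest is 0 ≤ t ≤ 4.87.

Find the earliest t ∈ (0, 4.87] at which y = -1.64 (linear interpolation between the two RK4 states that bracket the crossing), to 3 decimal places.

t=0.000: state=(2.000, 0.580)
step 1 (dt=0.01): k1=(0.580, -5.388), k2=(0.553, -5.246), k3=(0.554, -5.249), k4=(0.528, -5.109); state += dt/6·(k1+2k2+2k3+k4)
t=0.010: state=(2.006, 0.528)
t=0.020: state=(2.011, 0.478)
t=0.030: state=(2.015, 0.431)
continuing one RK4 step at a time; state shown every 20 steps (Δt=0.2):
t=0.200: state=(2.039, -0.062)
t=0.400: state=(2.004, -0.254)
t=0.600: state=(1.946, -0.320)
t=0.800: state=(1.878, -0.353)
t=1.000: state=(1.805, -0.380)
t=1.200: state=(1.726, -0.408)
t=1.400: state=(1.641, -0.442)
t=1.600: state=(1.549, -0.483)
t=1.800: state=(1.447, -0.537)
t=2.000: state=(1.333, -0.608)
t=2.200: state=(1.202, -0.707)
t=2.400: state=(1.047, -0.852)
t=2.600: state=(0.856, -1.077)
t=2.800: state=(0.607, -1.447)
t=2.870: state=(0.499, -1.631)
next step: t=2.880: state=(0.483, -1.660) — y has crossed -1.64
linear interpolation between t=2.870 (-1.63121) and t=2.880 (-1.66044) → t≈2.873

t = 2.873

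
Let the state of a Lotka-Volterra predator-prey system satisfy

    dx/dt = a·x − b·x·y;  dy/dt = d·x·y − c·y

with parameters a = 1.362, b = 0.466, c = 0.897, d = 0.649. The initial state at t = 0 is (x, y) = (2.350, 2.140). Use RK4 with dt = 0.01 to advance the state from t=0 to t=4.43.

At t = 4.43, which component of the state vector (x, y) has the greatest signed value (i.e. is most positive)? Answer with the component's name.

largest component: y

t=0.000: state=(2.350, 2.140)
step 1 (dt=0.01): k1=(0.857, 1.344), k2=(0.851, 1.354), k3=(0.851, 1.354), k4=(0.845, 1.365); state += dt/6·(k1+2k2+2k3+k4)
t=0.010: state=(2.359, 2.154)
t=0.020: state=(2.367, 2.167)
t=0.030: state=(2.375, 2.181)
continuing one RK4 step at a time; state shown every 20 steps (Δt=0.2):
t=0.200: state=(2.493, 2.451)
t=0.400: state=(2.559, 2.846)
t=0.600: state=(2.523, 3.312)
t=0.800: state=(2.378, 3.809)
t=1.000: state=(2.141, 4.272)
t=1.200: state=(1.855, 4.629)
t=1.400: state=(1.566, 4.830)
t=1.600: state=(1.307, 4.862)
t=1.800: state=(1.096, 4.746)
t=2.000: state=(0.934, 4.523)
t=2.200: state=(0.815, 4.233)
t=2.400: state=(0.732, 3.910)
t=2.600: state=(0.678, 3.580)
t=2.800: state=(0.647, 3.260)
t=3.000: state=(0.636, 2.961)
t=3.200: state=(0.642, 2.688)
t=3.400: state=(0.664, 2.445)
t=3.600: state=(0.702, 2.233)
t=3.800: state=(0.755, 2.050)
t=4.000: state=(0.825, 1.898)
t=4.200: state=(0.913, 1.776)
t=4.400: state=(1.020, 1.682)
t=4.430: state=(1.038, 1.670)
compare at T: x=1.038, y=1.670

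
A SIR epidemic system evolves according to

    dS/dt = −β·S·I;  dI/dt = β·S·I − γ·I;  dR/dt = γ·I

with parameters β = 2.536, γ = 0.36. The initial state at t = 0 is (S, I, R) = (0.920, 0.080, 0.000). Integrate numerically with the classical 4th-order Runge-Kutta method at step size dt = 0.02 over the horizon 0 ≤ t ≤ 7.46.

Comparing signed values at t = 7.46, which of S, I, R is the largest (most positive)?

largest component: R

t=0.000: state=(0.920, 0.080, 0.000)
step 1 (dt=0.02): k1=(-0.187, 0.158, 0.029), k2=(-0.190, 0.161, 0.029), k3=(-0.190, 0.161, 0.029), k4=(-0.193, 0.163, 0.030); state += dt/6·(k1+2k2+2k3+k4)
t=0.020: state=(0.916, 0.083, 0.001)
t=0.040: state=(0.912, 0.087, 0.001)
t=0.060: state=(0.908, 0.090, 0.002)
continuing one RK4 step at a time; state shown every 25 steps (Δt=0.5):
t=0.500: state=(0.778, 0.198, 0.024)
t=1.000: state=(0.540, 0.385, 0.076)
t=1.500: state=(0.297, 0.543, 0.161)
t=2.000: state=(0.143, 0.593, 0.264)
t=2.500: state=(0.068, 0.563, 0.369)
t=3.000: state=(0.035, 0.500, 0.465)
t=3.500: state=(0.019, 0.432, 0.549)
t=4.000: state=(0.012, 0.368, 0.621)
t=4.500: state=(0.008, 0.311, 0.682)
t=5.000: state=(0.005, 0.262, 0.733)
t=5.500: state=(0.004, 0.220, 0.776)
t=6.000: state=(0.003, 0.184, 0.813)
t=6.500: state=(0.002, 0.155, 0.843)
t=7.000: state=(0.002, 0.129, 0.869)
t=7.460: state=(0.002, 0.110, 0.888)
compare at T: S=0.002, I=0.110, R=0.888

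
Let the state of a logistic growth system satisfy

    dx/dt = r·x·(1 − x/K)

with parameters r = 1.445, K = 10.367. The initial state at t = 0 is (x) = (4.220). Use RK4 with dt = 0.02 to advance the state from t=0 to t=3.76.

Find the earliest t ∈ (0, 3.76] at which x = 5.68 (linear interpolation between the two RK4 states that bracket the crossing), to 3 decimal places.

t=0.000: state=(4.220)
step 1 (dt=0.02): k1=(3.616), k2=(3.625), k3=(3.625), k4=(3.634); state += dt/6·(k1+2k2+2k3+k4)
t=0.020: state=(4.293)
t=0.040: state=(4.365)
t=0.060: state=(4.439)
continuing one RK4 step at a time; state shown every 10 steps (Δt=0.2):
t=0.200: state=(4.958)
t=0.380: state=(5.631)
next step: t=0.400: state=(5.705) — x has crossed 5.68
linear interpolation between t=0.380 (5.63068) and t=0.400 (5.70493) → t≈0.393

t = 0.393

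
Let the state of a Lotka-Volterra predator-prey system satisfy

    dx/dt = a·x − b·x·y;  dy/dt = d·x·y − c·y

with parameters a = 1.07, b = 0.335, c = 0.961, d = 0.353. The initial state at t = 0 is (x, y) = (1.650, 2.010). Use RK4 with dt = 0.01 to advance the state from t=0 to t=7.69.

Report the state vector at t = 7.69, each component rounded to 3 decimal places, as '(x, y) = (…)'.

(x, y) = (3.112, 1.640)

t=0.000: state=(1.650, 2.010)
step 1 (dt=0.01): k1=(0.654, -0.761), k2=(0.658, -0.757), k3=(0.658, -0.757), k4=(0.661, -0.753); state += dt/6·(k1+2k2+2k3+k4)
t=0.010: state=(1.657, 2.002)
t=0.020: state=(1.663, 1.995)
t=0.030: state=(1.670, 1.988)
continuing one RK4 step at a time; state shown every 25 steps (Δt=0.25):
t=0.250: state=(1.835, 1.843)
t=0.500: state=(2.066, 1.721)
t=0.750: state=(2.346, 1.644)
t=1.000: state=(2.676, 1.613)
t=1.250: state=(3.053, 1.633)
t=1.500: state=(3.470, 1.712)
t=1.750: state=(3.906, 1.864)
t=2.000: state=(4.325, 2.108)
t=2.250: state=(4.670, 2.468)
t=2.500: state=(4.866, 2.960)
t=2.750: state=(4.839, 3.579)
t=3.000: state=(4.553, 4.268)
t=3.250: state=(4.047, 4.911)
t=3.500: state=(3.432, 5.375)
t=3.750: state=(2.830, 5.569)
t=4.000: state=(2.323, 5.494)
t=4.250: state=(1.937, 5.209)
t=4.500: state=(1.663, 4.798)
t=4.750: state=(1.483, 4.333)
t=5.000: state=(1.375, 3.864)
t=5.250: state=(1.324, 3.421)
t=5.500: state=(1.322, 3.023)
t=5.750: state=(1.361, 2.675)
t=6.000: state=(1.440, 2.380)
t=6.250: state=(1.557, 2.136)
t=6.500: state=(1.716, 1.940)
t=6.750: state=(1.919, 1.791)
t=7.000: state=(2.169, 1.686)
t=7.250: state=(2.467, 1.626)
t=7.500: state=(2.816, 1.614)
t=7.690: state=(3.112, 1.640)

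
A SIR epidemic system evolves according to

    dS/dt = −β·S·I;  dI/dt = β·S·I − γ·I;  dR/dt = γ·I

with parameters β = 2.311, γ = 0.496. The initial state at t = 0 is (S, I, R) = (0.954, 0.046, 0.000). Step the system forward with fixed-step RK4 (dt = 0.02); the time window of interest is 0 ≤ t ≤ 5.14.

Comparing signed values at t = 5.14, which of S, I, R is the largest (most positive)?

t=0.000: state=(0.954, 0.046, 0.000)
step 1 (dt=0.02): k1=(-0.101, 0.079, 0.023), k2=(-0.103, 0.080, 0.023), k3=(-0.103, 0.080, 0.023), k4=(-0.105, 0.081, 0.024); state += dt/6·(k1+2k2+2k3+k4)
t=0.020: state=(0.952, 0.048, 0.000)
t=0.040: state=(0.950, 0.049, 0.001)
t=0.060: state=(0.948, 0.051, 0.001)
continuing one RK4 step at a time; state shown every 10 steps (Δt=0.2):
t=0.200: state=(0.930, 0.064, 0.005)
t=0.400: state=(0.898, 0.089, 0.013)
t=0.600: state=(0.856, 0.121, 0.023)
t=0.800: state=(0.802, 0.161, 0.037)
t=1.000: state=(0.737, 0.208, 0.055)
t=1.200: state=(0.661, 0.260, 0.079)
t=1.400: state=(0.579, 0.314, 0.107)
t=1.600: state=(0.495, 0.364, 0.141)
t=1.800: state=(0.414, 0.407, 0.179)
t=2.000: state=(0.341, 0.438, 0.221)
t=2.200: state=(0.277, 0.458, 0.266)
t=2.400: state=(0.223, 0.465, 0.312)
t=2.600: state=(0.180, 0.462, 0.358)
t=2.800: state=(0.146, 0.451, 0.403)
t=3.000: state=(0.119, 0.434, 0.447)
t=3.200: state=(0.098, 0.413, 0.489)
t=3.400: state=(0.081, 0.390, 0.529)
t=3.600: state=(0.068, 0.366, 0.566)
t=3.800: state=(0.058, 0.341, 0.601)
t=4.000: state=(0.050, 0.316, 0.634)
t=4.200: state=(0.043, 0.293, 0.664)
t=4.400: state=(0.038, 0.270, 0.692)
t=4.600: state=(0.034, 0.249, 0.718)
t=4.800: state=(0.030, 0.228, 0.741)
t=5.000: state=(0.027, 0.210, 0.763)
t=5.140: state=(0.026, 0.197, 0.777)
compare at T: S=0.026, I=0.197, R=0.777

largest component: R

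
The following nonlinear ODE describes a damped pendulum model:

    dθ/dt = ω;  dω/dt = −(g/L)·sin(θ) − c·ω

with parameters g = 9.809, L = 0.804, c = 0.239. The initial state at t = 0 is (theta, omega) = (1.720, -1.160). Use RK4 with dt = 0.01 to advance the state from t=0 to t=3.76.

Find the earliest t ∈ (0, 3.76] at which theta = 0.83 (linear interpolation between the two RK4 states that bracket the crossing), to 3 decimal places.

t = 0.306

t=0.000: state=(1.720, -1.160)
step 1 (dt=0.01): k1=(-1.160, -11.787), k2=(-1.219, -11.784), k3=(-1.219, -11.784), k4=(-1.278, -11.781); state += dt/6·(k1+2k2+2k3+k4)
t=0.010: state=(1.708, -1.278)
t=0.020: state=(1.694, -1.396)
t=0.030: state=(1.680, -1.513)
continuing one RK4 step at a time; state shown every 20 steps (Δt=0.2):
t=0.200: state=(1.255, -3.464)
t=0.300: state=(0.858, -4.429)
next step: t=0.310: state=(0.813, -4.509) — theta has crossed 0.83
linear interpolation between t=0.300 (0.85781) and t=0.310 (0.81312) → t≈0.306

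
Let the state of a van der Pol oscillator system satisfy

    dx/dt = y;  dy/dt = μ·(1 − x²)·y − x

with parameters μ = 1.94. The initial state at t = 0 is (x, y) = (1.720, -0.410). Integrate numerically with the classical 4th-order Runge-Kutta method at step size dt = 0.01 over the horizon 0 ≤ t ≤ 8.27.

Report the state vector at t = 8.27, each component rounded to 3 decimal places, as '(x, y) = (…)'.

(x, y) = (1.378, -0.579)

t=0.000: state=(1.720, -0.410)
step 1 (dt=0.01): k1=(-0.410, -0.162), k2=(-0.411, -0.163), k3=(-0.411, -0.163), k4=(-0.412, -0.163); state += dt/6·(k1+2k2+2k3+k4)
t=0.010: state=(1.716, -0.412)
t=0.020: state=(1.712, -0.413)
t=0.030: state=(1.708, -0.415)
continuing one RK4 step at a time; state shown every 50 steps (Δt=0.5):
t=0.500: state=(1.491, -0.513)
t=1.000: state=(1.191, -0.718)
t=1.500: state=(0.720, -1.269)
t=2.000: state=(-0.299, -3.131)
t=2.500: state=(-1.851, -1.484)
t=3.000: state=(-1.991, 0.238)
t=3.500: state=(-1.830, 0.370)
t=4.000: state=(-1.626, 0.449)
t=4.500: state=(-1.372, 0.583)
t=5.000: state=(-1.016, 0.886)
t=5.500: state=(-0.386, 1.837)
t=6.000: state=(1.077, 3.702)
t=6.500: state=(2.012, 0.201)
t=7.000: state=(1.928, -0.322)
t=7.500: state=(1.746, -0.402)
t=8.000: state=(1.523, -0.497)
t=8.270: state=(1.378, -0.579)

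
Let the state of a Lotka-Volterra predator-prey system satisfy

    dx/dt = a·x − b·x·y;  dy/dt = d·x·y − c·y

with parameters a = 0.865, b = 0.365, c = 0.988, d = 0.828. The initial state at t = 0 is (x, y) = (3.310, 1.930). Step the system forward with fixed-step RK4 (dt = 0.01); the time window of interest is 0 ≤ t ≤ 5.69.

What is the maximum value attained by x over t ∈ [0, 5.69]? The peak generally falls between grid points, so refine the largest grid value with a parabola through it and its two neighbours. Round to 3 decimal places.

max x = 3.342

t=0.000: state=(3.310, 1.930)
step 1 (dt=0.01): k1=(0.531, 3.383), k2=(0.511, 3.417), k3=(0.511, 3.417), k4=(0.491, 3.451); state += dt/6·(k1+2k2+2k3+k4)
t=0.010: state=(3.315, 1.964)
t=0.020: state=(3.320, 1.999)
t=0.030: state=(3.324, 2.035)
continuing one RK4 step at a time; state shown every 20 steps (Δt=0.2):
t=0.200: state=(3.323, 2.751)
t=0.400: state=(3.109, 3.858)
t=0.600: state=(2.663, 5.121)
t=0.800: state=(2.088, 6.233)
t=1.000: state=(1.532, 6.896)
t=1.200: state=(1.093, 7.020)
t=1.400: state=(0.785, 6.719)
t=1.600: state=(0.583, 6.168)
t=1.800: state=(0.452, 5.511)
t=2.000: state=(0.368, 4.838)
t=2.200: state=(0.315, 4.200)
t=2.400: state=(0.282, 3.621)
t=2.600: state=(0.262, 3.108)
t=2.800: state=(0.252, 2.662)
t=3.000: state=(0.251, 2.277)
t=3.200: state=(0.256, 1.949)
t=3.400: state=(0.266, 1.670)
t=3.600: state=(0.283, 1.434)
t=3.800: state=(0.305, 1.235)
t=4.000: state=(0.333, 1.069)
t=4.200: state=(0.369, 0.930)
t=4.400: state=(0.411, 0.814)
t=4.600: state=(0.462, 0.718)
t=4.800: state=(0.523, 0.639)
t=5.000: state=(0.595, 0.575)
t=5.200: state=(0.680, 0.525)
t=5.400: state=(0.779, 0.486)
t=5.600: state=(0.895, 0.458)
t=5.690: state=(0.953, 0.449)
largest grid value and its neighbours: x(0.110)=3.34201, x(0.120)=3.34206, x(0.130)=3.34159
parabola through these three points peaks at t≈0.116 with x≈3.34210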